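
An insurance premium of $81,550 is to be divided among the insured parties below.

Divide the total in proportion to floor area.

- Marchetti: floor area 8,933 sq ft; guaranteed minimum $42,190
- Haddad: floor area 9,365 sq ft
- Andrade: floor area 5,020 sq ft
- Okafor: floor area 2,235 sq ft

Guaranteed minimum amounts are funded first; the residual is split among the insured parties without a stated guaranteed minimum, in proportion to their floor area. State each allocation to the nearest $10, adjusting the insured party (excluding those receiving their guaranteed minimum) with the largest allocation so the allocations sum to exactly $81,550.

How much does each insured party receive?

Marchetti: $42,190 · Haddad: $22,180 · Andrade: $11,890 · Okafor: $5,290

Minimums first: Marchetti $42,190. Remaining pool $39,360.
Remaining pool split over remaining floor area 16,620: Haddad 22,178.48 → $22,180; Andrade 11,888.52 → $11,890; Okafor 5,293.00 → $5,290.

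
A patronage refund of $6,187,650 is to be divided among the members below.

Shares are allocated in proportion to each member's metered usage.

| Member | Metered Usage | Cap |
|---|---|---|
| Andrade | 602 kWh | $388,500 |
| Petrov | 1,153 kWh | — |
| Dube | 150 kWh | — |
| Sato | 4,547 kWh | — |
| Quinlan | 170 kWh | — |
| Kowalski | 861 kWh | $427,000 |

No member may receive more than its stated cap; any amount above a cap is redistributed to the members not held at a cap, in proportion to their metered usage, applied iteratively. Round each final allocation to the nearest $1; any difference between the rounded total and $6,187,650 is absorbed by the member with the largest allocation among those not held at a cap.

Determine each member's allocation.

Andrade: $388,500; Petrov: $1,028,918; Dube: $133,858; Sato: $4,057,669; Quinlan: $151,705; Kowalski: $427,000

Combined metered usage = 7,483.
Unconstrained shares: Andrade 497,790.36; Petrov 953,409.12; Dube 124,034.14; Sato 3,759,888.35; Quinlan 140,572.03; Kowalski 711,955.99.
Held at cap: Andrade ($388,500), Kowalski ($427,000); residual $5,372,150 reallocated over remaining metered usage 6,020.
Redistributed shares: Petrov 1,028,918.43 → $1,028,918; Dube 133,857.56 → $133,858; Sato 4,057,668.78 → $4,057,669; Quinlan 151,705.23 → $151,705.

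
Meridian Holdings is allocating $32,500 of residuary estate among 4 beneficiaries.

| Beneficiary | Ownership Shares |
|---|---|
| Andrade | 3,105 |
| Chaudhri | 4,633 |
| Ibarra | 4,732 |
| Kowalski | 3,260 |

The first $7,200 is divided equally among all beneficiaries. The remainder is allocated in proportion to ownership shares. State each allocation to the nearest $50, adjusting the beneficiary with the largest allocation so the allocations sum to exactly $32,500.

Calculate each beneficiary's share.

First tranche $7,200 split equally: $1,800 each.
Remainder $25,300 by ownership shares (total 15,730): Andrade 4,994.06 → $5,000; Chaudhri 7,451.68 → $7,450; Ibarra 7,610.91 → $7,600; Kowalski 5,243.36 → $5,250.
Totals: Andrade $1,800 + $5,000 = $6,800; Chaudhri $1,800 + $7,450 = $9,250; Ibarra $1,800 + $7,600 = $9,400; Kowalski $1,800 + $5,250 = $7,050.

Andrade: $6,800 · Chaudhri: $9,250 · Ibarra: $9,400 · Kowalski: $7,050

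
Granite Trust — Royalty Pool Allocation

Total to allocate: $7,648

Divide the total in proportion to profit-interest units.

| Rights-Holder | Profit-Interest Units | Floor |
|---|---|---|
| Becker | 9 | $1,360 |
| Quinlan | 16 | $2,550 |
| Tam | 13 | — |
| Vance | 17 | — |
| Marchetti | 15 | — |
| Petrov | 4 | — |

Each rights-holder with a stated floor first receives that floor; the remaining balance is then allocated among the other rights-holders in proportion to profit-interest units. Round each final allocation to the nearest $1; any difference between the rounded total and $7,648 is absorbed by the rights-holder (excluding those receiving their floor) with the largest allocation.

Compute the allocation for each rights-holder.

Fund the minimums — Becker $1,360; Quinlan $2,550. Remaining pool $3,738.
Remaining pool split over remaining profit-interest units 49: Tam 991.71 → $992; Vance 1,296.86 → $1,297; Marchetti 1,144.29 → $1,144; Petrov 305.14 → $305.

Becker: $1,360; Quinlan: $2,550; Tam: $992; Vance: $1,297; Marchetti: $1,144; Petrov: $305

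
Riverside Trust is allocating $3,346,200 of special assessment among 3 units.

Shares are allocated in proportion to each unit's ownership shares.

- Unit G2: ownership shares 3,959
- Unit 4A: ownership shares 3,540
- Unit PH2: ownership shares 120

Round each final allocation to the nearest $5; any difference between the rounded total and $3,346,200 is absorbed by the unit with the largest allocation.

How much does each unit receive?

Ownership shares total: 7,619.
Unrounded shares: Unit G2 3,959/7,619 × $3,346,200 = 1,738,759.13; Unit 4A 3,540/7,619 × $3,346,200 = 1,554,737.89; Unit PH2 120/7,619 × $3,346,200 = 52,702.98.
At nearest $5: Unit G2 $1,738,760; Unit 4A $1,554,740; Unit PH2 $52,705. Sum = $3,346,205.
Difference $3,346,200 − $3,346,205 = −$5 applied to largest allocation (Unit G2): Unit G2 becomes $1,738,755.

Unit G2: $1,738,755 · Unit 4A: $1,554,740 · Unit PH2: $52,705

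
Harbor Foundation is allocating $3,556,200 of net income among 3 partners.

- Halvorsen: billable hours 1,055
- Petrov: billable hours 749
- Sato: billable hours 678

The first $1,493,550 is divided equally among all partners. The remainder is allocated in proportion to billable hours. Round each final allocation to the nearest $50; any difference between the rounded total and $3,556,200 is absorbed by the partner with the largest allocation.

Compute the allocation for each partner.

First tranche $1,493,550 split equally: $497,850 each.
Remainder $2,062,650 by billable hours (total 2,482): Halvorsen 876,750.91 → $876,750; Petrov 622,451.59 → $622,450; Sato 563,447.50 → $563,450.
Totals: Halvorsen $497,850 + $876,750 = $1,374,600; Petrov $497,850 + $622,450 = $1,120,300; Sato $497,850 + $563,450 = $1,061,300.

Halvorsen: $1,374,600; Petrov: $1,120,300; Sato: $1,061,300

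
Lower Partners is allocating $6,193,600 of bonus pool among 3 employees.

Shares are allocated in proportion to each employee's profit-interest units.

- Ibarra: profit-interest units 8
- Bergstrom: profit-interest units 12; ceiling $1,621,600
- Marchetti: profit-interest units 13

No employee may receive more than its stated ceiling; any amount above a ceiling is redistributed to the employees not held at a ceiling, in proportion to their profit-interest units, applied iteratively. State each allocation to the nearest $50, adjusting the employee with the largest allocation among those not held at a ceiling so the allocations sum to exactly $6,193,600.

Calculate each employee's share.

Ibarra: $1,741,700; Bergstrom: $1,621,600; Marchetti: $2,830,300

Profit-interest units total: 33.
Unconstrained shares: Ibarra 1,501,478.79; Bergstrom 2,252,218.18; Marchetti 2,439,903.03.
Capped: Bergstrom ($1,621,600); balance $4,572,000 reallocated over remaining profit-interest units 21.
Remaining shares: Ibarra 1,741,714.29 → $1,741,700; Marchetti 2,830,285.71 → $2,830,300.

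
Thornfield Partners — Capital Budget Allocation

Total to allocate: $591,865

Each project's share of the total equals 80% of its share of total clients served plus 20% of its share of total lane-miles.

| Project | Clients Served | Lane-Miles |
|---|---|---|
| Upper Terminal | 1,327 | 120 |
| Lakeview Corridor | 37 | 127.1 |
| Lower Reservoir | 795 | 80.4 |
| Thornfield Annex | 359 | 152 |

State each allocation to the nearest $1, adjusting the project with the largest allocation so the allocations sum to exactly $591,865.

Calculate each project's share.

Totals — clients served 2,518, lane-miles 479.5.
Combined weights (80% clients served + 20% lane-miles): Upper Terminal 0.4717; Lakeview Corridor 0.0648; Lower Reservoir 0.2861; Thornfield Annex 0.1775.
Proportional shares: Upper Terminal 279,157.03; Lakeview Corridor 38,334.46; Lower Reservoir 169,342.25; Thornfield Annex 105,031.27.
Rounded to nearest $1: Upper Terminal $279,157; Lakeview Corridor $38,334; Lower Reservoir $169,342; Thornfield Annex $105,031. Sum = $591,864.
Difference $591,865 − $591,864 = +$1 applied to largest allocation (Upper Terminal): Upper Terminal becomes $279,158.

Upper Terminal: $279,158 | Lakeview Corridor: $38,334 | Lower Reservoir: $169,342 | Thornfield Annex: $105,031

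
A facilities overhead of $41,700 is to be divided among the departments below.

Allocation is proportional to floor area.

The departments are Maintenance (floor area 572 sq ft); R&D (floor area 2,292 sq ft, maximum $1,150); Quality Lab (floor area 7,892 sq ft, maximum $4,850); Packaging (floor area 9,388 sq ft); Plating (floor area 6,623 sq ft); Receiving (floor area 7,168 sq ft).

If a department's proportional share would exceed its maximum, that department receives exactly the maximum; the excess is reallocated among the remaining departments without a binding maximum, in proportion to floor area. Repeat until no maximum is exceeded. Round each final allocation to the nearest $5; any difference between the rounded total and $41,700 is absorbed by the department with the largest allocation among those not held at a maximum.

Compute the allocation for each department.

Combined floor area = 33,935.
Unconstrained shares: Maintenance 702.88; R&D 2,816.45; Quality Lab 9,697.85; Packaging 11,536.16; Plating 8,138.47; Receiving 8,808.18.
Capped: R&D ($1,150), Quality Lab ($4,850); remaining pool $35,700 reallocated over remaining floor area 23,751.
Shares after redistribution: Maintenance 859.77 → $860; Packaging 14,111.05 → $14,110; Plating 9,955.00 → $9,955; Receiving 10,774.18 → $10,775.

Maintenance: $860; R&D: $1,150; Quality Lab: $4,850; Packaging: $14,110; Plating: $9,955; Receiving: $10,775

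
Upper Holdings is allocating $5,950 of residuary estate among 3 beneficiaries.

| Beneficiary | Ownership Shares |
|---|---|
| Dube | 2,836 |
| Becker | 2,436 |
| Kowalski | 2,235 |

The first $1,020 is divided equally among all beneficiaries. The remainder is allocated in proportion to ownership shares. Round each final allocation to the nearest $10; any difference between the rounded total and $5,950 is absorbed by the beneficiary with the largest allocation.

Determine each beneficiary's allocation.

$1,020 shared equally gives $340 per beneficiary.
Remainder $4,930 by ownership shares (total 7,507): Dube 1,862.46 → $1,860; Becker 1,599.77 → $1,600; Kowalski 1,467.77 → $1,470.
Totals: Dube $340 + $1,860 = $2,200; Becker $340 + $1,600 = $1,940; Kowalski $340 + $1,470 = $1,810.

Dube: $2,200 | Becker: $1,940 | Kowalski: $1,810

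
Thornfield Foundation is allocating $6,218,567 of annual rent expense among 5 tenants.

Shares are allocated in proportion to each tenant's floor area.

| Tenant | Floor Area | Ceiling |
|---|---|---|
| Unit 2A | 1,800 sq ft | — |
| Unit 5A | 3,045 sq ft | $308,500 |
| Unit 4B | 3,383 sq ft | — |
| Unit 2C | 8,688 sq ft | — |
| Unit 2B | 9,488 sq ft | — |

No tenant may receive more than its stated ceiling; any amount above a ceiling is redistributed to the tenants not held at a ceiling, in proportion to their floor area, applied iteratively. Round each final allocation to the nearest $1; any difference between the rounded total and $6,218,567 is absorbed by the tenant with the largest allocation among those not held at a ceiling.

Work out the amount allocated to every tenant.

Floor area total: 26,404.
Pro-rata shares before constraints: Unit 2A 423,928.97; Unit 5A 717,146.51; Unit 4B 796,750.95; Unit 2C 2,046,163.84; Unit 2B 2,234,576.72.
Held at cap: Unit 5A ($308,500); balance $5,910,067 reallocated over remaining floor area 23,359.
Remaining shares: Unit 2A 455,418.49 → $455,418; Unit 4B 855,933.76 → $855,934; Unit 2C 2,198,153.26 → $2,198,153; Unit 2B 2,400,561.48 → $2,400,561.
Rounding difference +$1 applied to Unit 2B → $2,400,562.

Unit 2A: $455,418 | Unit 5A: $308,500 | Unit 4B: $855,934 | Unit 2C: $2,198,153 | Unit 2B: $2,400,562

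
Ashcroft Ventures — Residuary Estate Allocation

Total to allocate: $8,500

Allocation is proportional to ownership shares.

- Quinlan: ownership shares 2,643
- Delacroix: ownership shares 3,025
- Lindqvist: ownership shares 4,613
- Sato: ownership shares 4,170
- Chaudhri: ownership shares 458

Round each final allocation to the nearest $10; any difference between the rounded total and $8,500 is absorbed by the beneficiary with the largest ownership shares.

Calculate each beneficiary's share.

Quinlan: $1,510 · Delacroix: $1,720 · Lindqvist: $2,630 · Sato: $2,380 · Chaudhri: $260

Total ownership shares = 2,643 + 3,025 + 4,613 + 4,170 + 458 = 14,909.
Proportional shares: Quinlan 1,506.84; Delacroix 1,724.63; Lindqvist 2,629.99; Sato 2,377.42; Chaudhri 261.12.
After rounding ($10): Quinlan $1,510; Delacroix $1,720; Lindqvist $2,630; Sato $2,380; Chaudhri $260. Sum = $8,500.
No rounding difference to absorb.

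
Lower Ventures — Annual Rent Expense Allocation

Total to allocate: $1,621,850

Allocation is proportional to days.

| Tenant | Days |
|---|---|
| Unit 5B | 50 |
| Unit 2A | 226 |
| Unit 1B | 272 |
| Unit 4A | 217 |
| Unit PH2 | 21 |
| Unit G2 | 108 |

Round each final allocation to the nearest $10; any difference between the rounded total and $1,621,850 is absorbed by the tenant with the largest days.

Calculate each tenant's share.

Unit 5B: $90,710 · Unit 2A: $410,000 · Unit 1B: $493,440 · Unit 4A: $393,670 · Unit PH2: $38,100 · Unit G2: $195,930

Days total: 894.
Raw shares: Unit 5B 50/894 × $1,621,850 = 90,707.49; Unit 2A 226/894 × $1,621,850 = 409,997.87; Unit 1B 272/894 × $1,621,850 = 493,448.77; Unit 4A 217/894 × $1,621,850 = 393,670.53; Unit PH2 21/894 × $1,621,850 = 38,097.15; Unit G2 108/894 × $1,621,850 = 195,928.19.
At nearest $10: Unit 5B $90,710; Unit 2A $410,000; Unit 1B $493,450; Unit 4A $393,670; Unit PH2 $38,100; Unit G2 $195,930. Sum = $1,621,860.
Difference $1,621,850 − $1,621,860 = −$10 applied to largest days (Unit 1B): Unit 1B becomes $493,440.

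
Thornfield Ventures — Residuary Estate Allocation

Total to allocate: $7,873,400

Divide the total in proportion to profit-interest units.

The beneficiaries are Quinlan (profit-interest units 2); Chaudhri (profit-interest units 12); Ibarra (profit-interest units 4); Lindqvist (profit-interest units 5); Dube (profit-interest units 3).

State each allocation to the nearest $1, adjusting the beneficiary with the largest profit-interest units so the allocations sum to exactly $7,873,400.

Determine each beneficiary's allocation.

Quinlan: $605,646 · Chaudhri: $3,633,878 · Ibarra: $1,211,292 · Lindqvist: $1,514,115 · Dube: $908,469

Total profit-interest units = 26.
Raw shares: Quinlan 2/26 × $7,873,400 = 605,646.15; Chaudhri 12/26 × $7,873,400 = 3,633,876.92; Ibarra 4/26 × $7,873,400 = 1,211,292.31; Lindqvist 5/26 × $7,873,400 = 1,514,115.38; Dube 3/26 × $7,873,400 = 908,469.23.
At nearest $1: Quinlan $605,646; Chaudhri $3,633,877; Ibarra $1,211,292; Lindqvist $1,514,115; Dube $908,469. Sum = $7,873,399.
Difference $7,873,400 − $7,873,399 = +$1 applied to largest profit-interest units (Chaudhri): Chaudhri becomes $3,633,878.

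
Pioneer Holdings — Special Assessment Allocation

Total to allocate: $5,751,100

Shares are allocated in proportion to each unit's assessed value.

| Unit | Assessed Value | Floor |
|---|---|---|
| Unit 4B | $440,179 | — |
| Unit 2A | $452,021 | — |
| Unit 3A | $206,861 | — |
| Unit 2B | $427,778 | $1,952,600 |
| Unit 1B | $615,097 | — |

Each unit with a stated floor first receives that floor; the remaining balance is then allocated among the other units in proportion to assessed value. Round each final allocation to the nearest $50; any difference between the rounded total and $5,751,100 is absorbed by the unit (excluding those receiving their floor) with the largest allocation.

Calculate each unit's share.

Unit 4B: $975,400 | Unit 2A: $1,001,650 | Unit 3A: $458,400 | Unit 2B: $1,952,600 | Unit 1B: $1,363,050

Minimums first: Unit 2B $1,952,600. Residual $3,798,500.
Residual split over remaining assessed value 1,714,158: Unit 4B 975,417.63 → $975,400; Unit 2A 1,001,658.99 → $1,001,650; Unit 3A 458,395.03 → $458,400; Unit 1B 1,363,028.35 → $1,363,050.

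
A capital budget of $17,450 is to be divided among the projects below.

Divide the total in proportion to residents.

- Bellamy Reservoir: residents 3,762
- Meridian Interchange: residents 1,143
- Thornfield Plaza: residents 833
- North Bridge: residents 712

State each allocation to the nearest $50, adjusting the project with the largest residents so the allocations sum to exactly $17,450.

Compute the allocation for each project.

Sum of residents: 6,450.
Raw shares: Bellamy Reservoir 3,762/6,450 × $17,450 = 10,177.81; Meridian Interchange 1,143/6,450 × $17,450 = 3,092.30; Thornfield Plaza 833/6,450 × $17,450 = 2,253.62; North Bridge 712/6,450 × $17,450 = 1,926.26.
At nearest $50: Bellamy Reservoir $10,200; Meridian Interchange $3,100; Thornfield Plaza $2,250; North Bridge $1,950. Sum = $17,500.
Difference $17,450 − $17,500 = −$50 applied to largest residents (Bellamy Reservoir): Bellamy Reservoir becomes $10,150.

Bellamy Reservoir: $10,150 | Meridian Interchange: $3,100 | Thornfield Plaza: $2,250 | North Bridge: $1,950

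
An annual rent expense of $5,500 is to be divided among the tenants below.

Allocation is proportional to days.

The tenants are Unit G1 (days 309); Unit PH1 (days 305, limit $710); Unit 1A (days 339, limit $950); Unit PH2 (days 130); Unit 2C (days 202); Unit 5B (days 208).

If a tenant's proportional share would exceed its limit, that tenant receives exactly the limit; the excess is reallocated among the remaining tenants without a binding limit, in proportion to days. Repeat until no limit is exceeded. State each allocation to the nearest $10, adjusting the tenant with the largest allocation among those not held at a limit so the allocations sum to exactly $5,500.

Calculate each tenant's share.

Unit G1: $1,400 · Unit PH1: $710 · Unit 1A: $950 · Unit PH2: $590 · Unit 2C: $910 · Unit 5B: $940

Days total: 1,493.
Proportional shares (ignoring caps): Unit G1 1,138.31; Unit PH1 1,123.58; Unit 1A 1,248.83; Unit PH2 478.90; Unit 2C 744.14; Unit 5B 766.24.
Capped: Unit PH1 ($710), Unit 1A ($950); remaining pool $3,840 reallocated over remaining days 849.
Redistributed shares: Unit G1 1,397.60 → $1,400; Unit PH2 587.99 → $590; Unit 2C 913.64 → $910; Unit 5B 940.78 → $940.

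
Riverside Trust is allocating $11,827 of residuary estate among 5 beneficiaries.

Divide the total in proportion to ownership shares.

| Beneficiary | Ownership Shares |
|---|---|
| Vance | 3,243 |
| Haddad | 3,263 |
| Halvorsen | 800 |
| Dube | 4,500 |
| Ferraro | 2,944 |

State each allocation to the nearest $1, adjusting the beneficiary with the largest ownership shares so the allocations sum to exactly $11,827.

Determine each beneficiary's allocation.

Vance: $2,600; Haddad: $2,616; Halvorsen: $641; Dube: $3,609; Ferraro: $2,361

Sum of ownership shares: 14,750.
Pro-rata amounts: Vance 3,243/14,750 × $11,827 = 2,600.34; Haddad 3,263/14,750 × $11,827 = 2,616.37; Halvorsen 800/14,750 × $11,827 = 641.46; Dube 4,500/14,750 × $11,827 = 3,608.24; Ferraro 2,944/14,750 × $11,827 = 2,360.59.
Rounded to nearest $1: Vance $2,600; Haddad $2,616; Halvorsen $641; Dube $3,608; Ferraro $2,361. Sum = $11,826.
Difference $11,827 − $11,826 = +$1 applied to largest ownership shares (Dube): Dube becomes $3,609.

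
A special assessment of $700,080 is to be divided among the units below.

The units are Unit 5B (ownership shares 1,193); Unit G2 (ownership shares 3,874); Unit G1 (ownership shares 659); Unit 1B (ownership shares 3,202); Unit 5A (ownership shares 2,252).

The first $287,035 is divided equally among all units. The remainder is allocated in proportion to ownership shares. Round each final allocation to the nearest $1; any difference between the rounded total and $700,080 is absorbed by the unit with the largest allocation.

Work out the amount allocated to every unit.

Unit 5B: $101,482 · Unit G2: $200,532 · Unit G1: $81,754 · Unit 1B: $175,705 · Unit 5A: $140,607

$287,035 shared equally gives $57,407 per unit.
Remainder $413,045 by ownership shares (total 11,180): Unit 5B 44,075.37 → $44,075; Unit G2 143,124.90 → $143,125; Unit G1 24,346.75 → $24,347; Unit 1B 118,297.86 → $118,298; Unit 5A 83,200.12 → $83,200.
Totals: Unit 5B $57,407 + $44,075 = $101,482; Unit G2 $57,407 + $143,125 = $200,532; Unit G1 $57,407 + $24,347 = $81,754; Unit 1B $57,407 + $118,298 = $175,705; Unit 5A $57,407 + $83,200 = $140,607.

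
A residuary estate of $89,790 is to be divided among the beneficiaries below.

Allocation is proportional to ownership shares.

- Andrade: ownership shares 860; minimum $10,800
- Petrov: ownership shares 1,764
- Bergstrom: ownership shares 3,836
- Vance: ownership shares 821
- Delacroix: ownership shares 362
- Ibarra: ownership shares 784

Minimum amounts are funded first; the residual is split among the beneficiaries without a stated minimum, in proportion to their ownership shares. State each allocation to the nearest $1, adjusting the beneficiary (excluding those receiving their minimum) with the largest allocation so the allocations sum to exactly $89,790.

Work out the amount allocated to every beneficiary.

Andrade: $10,800 | Petrov: $18,414 | Bergstrom: $40,043 | Vance: $8,570 | Delacroix: $3,779 | Ibarra: $8,184

Guaranteed amounts: Andrade $10,800. Remaining pool $78,990.
Remaining pool split over remaining ownership shares 7,567: Petrov 18,413.95 → $18,414; Bergstrom 40,043.03 → $40,043; Vance 8,570.21 → $8,570; Delacroix 3,778.83 → $3,779; Ibarra 8,183.98 → $8,184.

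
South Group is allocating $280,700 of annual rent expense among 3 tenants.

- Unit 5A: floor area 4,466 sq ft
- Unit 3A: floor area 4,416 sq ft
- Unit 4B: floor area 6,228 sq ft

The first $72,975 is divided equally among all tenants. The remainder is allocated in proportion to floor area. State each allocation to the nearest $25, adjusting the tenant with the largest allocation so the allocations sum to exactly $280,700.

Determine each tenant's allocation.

Equal tier: $72,975 ÷ 3 = $24,325 apiece.
Remainder $207,725 by floor area (total 15,110): Unit 5A 61,396.42 → $61,400; Unit 3A 60,709.04 → $60,700; Unit 4B 85,619.54 → $85,625.
Totals: Unit 5A $24,325 + $61,400 = $85,725; Unit 3A $24,325 + $60,700 = $85,025; Unit 4B $24,325 + $85,625 = $109,950.

Unit 5A: $85,725 · Unit 3A: $85,025 · Unit 4B: $109,950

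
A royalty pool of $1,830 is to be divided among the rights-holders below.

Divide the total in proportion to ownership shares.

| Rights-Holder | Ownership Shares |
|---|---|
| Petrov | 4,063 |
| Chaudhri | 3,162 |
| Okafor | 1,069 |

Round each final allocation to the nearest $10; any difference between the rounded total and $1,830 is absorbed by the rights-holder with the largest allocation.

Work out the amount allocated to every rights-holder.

Sum of ownership shares: 8,294.
Pro-rata amounts: Petrov 4,063/8,294 × $1,830 = 896.47; Chaudhri 3,162/8,294 × $1,830 = 697.67; Okafor 1,069/8,294 × $1,830 = 235.87.
At nearest $10: Petrov $900; Chaudhri $700; Okafor $240. Sum = $1,840.
Difference $1,830 − $1,840 = −$10 applied to largest allocation (Petrov): Petrov becomes $890.

Petrov: $890 | Chaudhri: $700 | Okafor: $240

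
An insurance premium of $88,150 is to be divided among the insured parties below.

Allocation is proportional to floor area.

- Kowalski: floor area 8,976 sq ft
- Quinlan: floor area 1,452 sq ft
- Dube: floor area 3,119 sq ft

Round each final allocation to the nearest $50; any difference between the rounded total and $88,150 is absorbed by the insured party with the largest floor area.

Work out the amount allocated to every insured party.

Kowalski: $58,400 | Quinlan: $9,450 | Dube: $20,300

Combined floor area = 8,976 + 1,452 + 3,119 = 13,547.
Unrounded shares: Kowalski 58,406.61; Quinlan 9,448.13; Dube 20,295.26.
Rounded to nearest $50: Kowalski $58,400; Quinlan $9,450; Dube $20,300. Sum = $88,150.
Rounded total matches; no reconciliation needed.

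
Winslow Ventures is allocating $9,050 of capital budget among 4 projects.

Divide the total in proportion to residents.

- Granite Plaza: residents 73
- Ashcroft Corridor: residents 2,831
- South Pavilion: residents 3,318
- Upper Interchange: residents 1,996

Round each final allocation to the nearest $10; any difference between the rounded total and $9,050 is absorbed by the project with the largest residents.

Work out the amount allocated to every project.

Granite Plaza: $80 | Ashcroft Corridor: $3,120 | South Pavilion: $3,650 | Upper Interchange: $2,200

Residents total: 73 + 2,831 + 3,318 + 1,996 = 8,218.
Proportional shares: Granite Plaza 80.39; Ashcroft Corridor 3,117.61; South Pavilion 3,653.92; Upper Interchange 2,198.08.
At nearest $10: Granite Plaza $80; Ashcroft Corridor $3,120; South Pavilion $3,650; Upper Interchange $2,200. Sum = $9,050.
Rounded total matches; no reconciliation needed.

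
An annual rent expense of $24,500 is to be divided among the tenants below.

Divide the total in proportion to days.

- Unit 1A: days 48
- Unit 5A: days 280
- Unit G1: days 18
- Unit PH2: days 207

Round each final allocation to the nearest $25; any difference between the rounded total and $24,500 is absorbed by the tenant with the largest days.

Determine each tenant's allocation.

Unit 1A: $2,125 · Unit 5A: $12,400 · Unit G1: $800 · Unit PH2: $9,175

Sum of days: 48 + 280 + 18 + 207 = 553.
Pro-rata amounts: Unit 1A 2,126.58; Unit 5A 12,405.06; Unit G1 797.47; Unit PH2 9,170.89.
Rounded to nearest $25: Unit 1A $2,125; Unit 5A $12,400; Unit G1 $800; Unit PH2 $9,175. Sum = $24,500.
Sum already equals the total — no adjustment.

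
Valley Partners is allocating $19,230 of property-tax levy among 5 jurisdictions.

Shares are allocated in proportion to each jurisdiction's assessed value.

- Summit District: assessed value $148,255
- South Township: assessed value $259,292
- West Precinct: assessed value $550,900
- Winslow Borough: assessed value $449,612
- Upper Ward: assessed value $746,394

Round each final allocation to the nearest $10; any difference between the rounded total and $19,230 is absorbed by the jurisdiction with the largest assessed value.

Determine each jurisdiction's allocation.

Assessed value total: 2,154,453.
Pro-rata amounts: Summit District 148,255/2,154,453 × $19,230 = 1,323.28; South Township 259,292/2,154,453 × $19,230 = 2,314.36; West Precinct 550,900/2,154,453 × $19,230 = 4,917.17; Winslow Borough 449,612/2,154,453 × $19,230 = 4,013.10; Upper Ward 746,394/2,154,453 × $19,230 = 6,662.09.
At nearest $10: Summit District $1,320; South Township $2,310; West Precinct $4,920; Winslow Borough $4,010; Upper Ward $6,660. Sum = $19,220.
Difference $19,230 − $19,220 = +$10 applied to largest assessed value (Upper Ward): Upper Ward becomes $6,670.

Summit District: $1,320 | South Township: $2,310 | West Precinct: $4,920 | Winslow Borough: $4,010 | Upper Ward: $6,670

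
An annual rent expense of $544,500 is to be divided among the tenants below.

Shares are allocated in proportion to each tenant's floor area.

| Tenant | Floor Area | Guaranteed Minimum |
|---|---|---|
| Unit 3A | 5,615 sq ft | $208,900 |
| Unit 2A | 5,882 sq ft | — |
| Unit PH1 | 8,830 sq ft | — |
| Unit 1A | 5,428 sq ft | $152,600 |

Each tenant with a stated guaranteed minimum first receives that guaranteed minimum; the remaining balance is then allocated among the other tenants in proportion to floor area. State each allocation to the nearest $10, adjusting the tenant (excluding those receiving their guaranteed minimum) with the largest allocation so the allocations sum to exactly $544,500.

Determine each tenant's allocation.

Guaranteed amounts: Unit 3A $208,900; Unit 1A $152,600. Residual $183,000.
Residual split over remaining floor area 14,712: Unit 2A 73,165.17 → $73,170; Unit PH1 109,834.83 → $109,830.

Unit 3A: $208,900 · Unit 2A: $73,170 · Unit PH1: $109,830 · Unit 1A: $152,600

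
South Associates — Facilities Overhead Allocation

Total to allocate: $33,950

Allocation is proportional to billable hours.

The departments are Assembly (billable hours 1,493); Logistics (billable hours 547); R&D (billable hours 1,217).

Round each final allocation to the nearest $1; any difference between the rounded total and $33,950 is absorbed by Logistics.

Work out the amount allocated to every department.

Combined billable hours = 3,257.
Unrounded shares: Assembly 1,493/3,257 × $33,950 = 15,562.59; Logistics 547/3,257 × $33,950 = 5,701.77; R&D 1,217/3,257 × $33,950 = 12,685.65.
After rounding ($1): Assembly $15,563; Logistics $5,702; R&D $12,686. Sum = $33,951.
Difference $33,950 − $33,951 = −$1 applied to Logistics: Logistics becomes $5,701.

Assembly: $15,563 · Logistics: $5,701 · R&D: $12,686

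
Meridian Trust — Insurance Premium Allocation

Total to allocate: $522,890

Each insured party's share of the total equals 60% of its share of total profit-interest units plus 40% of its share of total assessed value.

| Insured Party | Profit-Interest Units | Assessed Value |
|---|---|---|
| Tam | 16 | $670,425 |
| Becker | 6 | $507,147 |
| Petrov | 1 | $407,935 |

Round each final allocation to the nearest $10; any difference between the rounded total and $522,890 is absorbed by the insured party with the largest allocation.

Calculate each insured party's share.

Tam: $306,690 · Becker: $148,750 · Petrov: $67,450

Totals — profit-interest units 23, assessed value 1,585,507.
Blended shares (60% profit-interest units + 40% assessed value): Tam 0.5865; Becker 0.2845; Petrov 0.1290.
Unrounded shares: Tam 306,690.48; Becker 148,745.18; Petrov 67,454.34.
After rounding ($10): Tam $306,690; Becker $148,750; Petrov $67,450. Sum = $522,890.
Sum already equals the total — no adjustment.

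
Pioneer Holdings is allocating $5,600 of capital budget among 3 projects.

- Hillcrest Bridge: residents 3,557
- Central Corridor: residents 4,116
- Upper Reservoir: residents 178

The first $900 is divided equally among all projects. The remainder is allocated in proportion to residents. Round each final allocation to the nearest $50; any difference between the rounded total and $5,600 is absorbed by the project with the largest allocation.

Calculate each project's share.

Hillcrest Bridge: $2,450 | Central Corridor: $2,750 | Upper Reservoir: $400

$900 shared equally gives $300 per project.
Remainder $4,700 by residents (total 7,851): Hillcrest Bridge 2,129.40 → $2,150; Central Corridor 2,464.04 → $2,450; Upper Reservoir 106.56 → $100.
Totals: Hillcrest Bridge $300 + $2,150 = $2,450; Central Corridor $300 + $2,450 = $2,750; Upper Reservoir $300 + $100 = $400.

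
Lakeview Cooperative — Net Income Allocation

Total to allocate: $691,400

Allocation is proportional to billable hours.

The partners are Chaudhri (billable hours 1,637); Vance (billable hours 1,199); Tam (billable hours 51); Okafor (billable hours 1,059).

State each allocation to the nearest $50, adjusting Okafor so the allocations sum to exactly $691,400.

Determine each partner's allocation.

Chaudhri: $286,850; Vance: $210,100; Tam: $8,950; Okafor: $185,500

Combined billable hours = 3,946.
Pro-rata amounts: Chaudhri 1,637/3,946 × $691,400 = 286,827.62; Vance 1,199/3,946 × $691,400 = 210,083.27; Tam 51/3,946 × $691,400 = 8,935.99; Okafor 1,059/3,946 × $691,400 = 185,553.12.
At nearest $50: Chaudhri $286,850; Vance $210,100; Tam $8,950; Okafor $185,550. Sum = $691,450.
Difference $691,400 − $691,450 = −$50 applied to Okafor: Okafor becomes $185,500.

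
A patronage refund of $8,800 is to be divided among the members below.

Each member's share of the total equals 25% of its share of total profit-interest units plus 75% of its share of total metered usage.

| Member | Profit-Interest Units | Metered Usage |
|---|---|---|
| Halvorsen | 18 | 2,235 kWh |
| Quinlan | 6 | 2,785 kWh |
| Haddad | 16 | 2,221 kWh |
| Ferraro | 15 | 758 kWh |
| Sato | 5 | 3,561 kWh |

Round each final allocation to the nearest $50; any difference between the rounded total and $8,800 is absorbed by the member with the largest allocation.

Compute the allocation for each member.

Totals — profit-interest units 60, metered usage 11,560.
Blended shares (25% profit-interest units + 75% metered usage): Halvorsen 0.2200; Quinlan 0.2057; Haddad 0.2108; Ferraro 0.1117; Sato 0.2519.
Proportional shares: Halvorsen 1,936.04; Quinlan 1,810.05; Haddad 1,854.71; Ferraro 982.77; Sato 2,216.43.
After rounding ($50): Halvorsen $1,950; Quinlan $1,800; Haddad $1,850; Ferraro $1,000; Sato $2,200. Sum = $8,800.
Rounded total matches; no reconciliation needed.

Halvorsen: $1,950 | Quinlan: $1,800 | Haddad: $1,850 | Ferraro: $1,000 | Sato: $2,200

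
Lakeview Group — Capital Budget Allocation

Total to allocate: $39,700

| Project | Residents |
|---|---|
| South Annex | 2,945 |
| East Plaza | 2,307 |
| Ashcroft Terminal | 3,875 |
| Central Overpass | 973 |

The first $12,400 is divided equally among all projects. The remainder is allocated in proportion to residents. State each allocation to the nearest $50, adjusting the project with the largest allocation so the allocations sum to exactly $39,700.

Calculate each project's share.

South Annex: $11,050; East Plaza: $9,350; Ashcroft Terminal: $13,550; Central Overpass: $5,750

Equal tier: $12,400 ÷ 4 = $3,100 apiece.
Remainder $27,300 by residents (total 10,100): South Annex 7,960.25 → $7,950; East Plaza 6,235.75 → $6,250; Ashcroft Terminal 10,474.01 → $10,450; Central Overpass 2,629.99 → $2,650.
Totals: South Annex $3,100 + $7,950 = $11,050; East Plaza $3,100 + $6,250 = $9,350; Ashcroft Terminal $3,100 + $10,450 = $13,550; Central Overpass $3,100 + $2,650 = $5,750.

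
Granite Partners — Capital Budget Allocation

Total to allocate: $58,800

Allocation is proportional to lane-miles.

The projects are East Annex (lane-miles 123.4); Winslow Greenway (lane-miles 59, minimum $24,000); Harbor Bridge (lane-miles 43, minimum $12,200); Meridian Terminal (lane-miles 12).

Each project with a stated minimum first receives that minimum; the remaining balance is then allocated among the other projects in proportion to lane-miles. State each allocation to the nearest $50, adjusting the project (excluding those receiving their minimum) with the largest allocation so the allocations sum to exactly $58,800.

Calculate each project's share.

East Annex: $20,600 | Winslow Greenway: $24,000 | Harbor Bridge: $12,200 | Meridian Terminal: $2,000

Guaranteed amounts: Winslow Greenway $24,000; Harbor Bridge $12,200. Remaining pool $22,600.
Remaining pool split over remaining lane-miles 135.4: East Annex 20,597.05 → $20,600; Meridian Terminal 2,002.95 → $2,000.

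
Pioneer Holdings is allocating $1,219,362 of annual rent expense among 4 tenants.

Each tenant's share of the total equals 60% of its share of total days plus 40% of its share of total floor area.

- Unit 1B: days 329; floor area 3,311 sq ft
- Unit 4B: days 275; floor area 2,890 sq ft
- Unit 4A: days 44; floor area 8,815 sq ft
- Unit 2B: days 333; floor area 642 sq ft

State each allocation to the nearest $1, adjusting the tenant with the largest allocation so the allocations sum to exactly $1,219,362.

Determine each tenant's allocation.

Totals — days 981, floor area 15,658.
Composite weights (60% days + 40% floor area): Unit 1B 0.2858; Unit 4B 0.2420; Unit 4A 0.2521; Unit 2B 0.2201.
Proportional shares: Unit 1B 348,501.22; Unit 4B 295,114.62; Unit 4A 307,400.82; Unit 2B 268,345.35.
After rounding ($1): Unit 1B $348,501; Unit 4B $295,115; Unit 4A $307,401; Unit 2B $268,345. Sum = $1,219,362.
No rounding difference to absorb.

Unit 1B: $348,501 | Unit 4B: $295,115 | Unit 4A: $307,401 | Unit 2B: $268,345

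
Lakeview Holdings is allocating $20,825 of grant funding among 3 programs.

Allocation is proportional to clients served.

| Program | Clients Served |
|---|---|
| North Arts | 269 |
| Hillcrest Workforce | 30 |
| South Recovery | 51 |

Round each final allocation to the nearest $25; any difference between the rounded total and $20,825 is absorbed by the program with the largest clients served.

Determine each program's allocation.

North Arts: $16,025 | Hillcrest Workforce: $1,775 | South Recovery: $3,025

Clients served total: 350.
Unrounded shares: North Arts 269/350 × $20,825 = 16,005.50; Hillcrest Workforce 30/350 × $20,825 = 1,785.00; South Recovery 51/350 × $20,825 = 3,034.50.
At nearest $25: North Arts $16,000; Hillcrest Workforce $1,775; South Recovery $3,025. Sum = $20,800.
Difference $20,825 − $20,800 = +$25 applied to largest clients served (North Arts): North Arts becomes $16,025.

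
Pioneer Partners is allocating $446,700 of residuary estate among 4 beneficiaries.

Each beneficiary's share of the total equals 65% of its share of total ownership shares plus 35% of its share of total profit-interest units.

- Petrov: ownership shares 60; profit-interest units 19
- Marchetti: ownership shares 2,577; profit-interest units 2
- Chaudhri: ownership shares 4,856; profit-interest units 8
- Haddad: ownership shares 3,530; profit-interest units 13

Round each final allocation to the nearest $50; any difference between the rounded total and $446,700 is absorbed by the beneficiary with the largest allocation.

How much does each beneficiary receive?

Petrov: $72,300 | Marchetti: $75,350 | Chaudhri: $157,650 | Haddad: $141,400

Ownership shares total 11,023; profit-interest units total 42.
Blended shares (65% ownership shares + 35% profit-interest units): Petrov 0.1619; Marchetti 0.1686; Chaudhri 0.3530; Haddad 0.3165.
Unrounded shares: Petrov 72,307.95; Marchetti 75,325.33; Chaudhri 157,691.08; Haddad 141,375.64.
At nearest $50: Petrov $72,300; Marchetti $75,350; Chaudhri $157,700; Haddad $141,400. Sum = $446,750.
Difference $446,700 − $446,750 = −$50 applied to largest allocation (Chaudhri): Chaudhri becomes $157,650.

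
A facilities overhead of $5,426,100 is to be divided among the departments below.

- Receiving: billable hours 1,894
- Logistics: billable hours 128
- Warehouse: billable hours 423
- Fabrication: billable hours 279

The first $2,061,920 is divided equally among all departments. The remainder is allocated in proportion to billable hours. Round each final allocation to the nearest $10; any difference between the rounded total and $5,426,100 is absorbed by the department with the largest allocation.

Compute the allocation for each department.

First tranche $2,061,920 split equally: $515,480 each.
Remainder $3,364,180 by billable hours (total 2,724): Receiving 2,339,117.81 → $2,339,120; Logistics 158,081.88 → $158,080; Warehouse 522,411.21 → $522,410; Fabrication 344,569.10 → $344,570.
Totals: Receiving $515,480 + $2,339,120 = $2,854,600; Logistics $515,480 + $158,080 = $673,560; Warehouse $515,480 + $522,410 = $1,037,890; Fabrication $515,480 + $344,570 = $860,050.

Receiving: $2,854,600 | Logistics: $673,560 | Warehouse: $1,037,890 | Fabrication: $860,050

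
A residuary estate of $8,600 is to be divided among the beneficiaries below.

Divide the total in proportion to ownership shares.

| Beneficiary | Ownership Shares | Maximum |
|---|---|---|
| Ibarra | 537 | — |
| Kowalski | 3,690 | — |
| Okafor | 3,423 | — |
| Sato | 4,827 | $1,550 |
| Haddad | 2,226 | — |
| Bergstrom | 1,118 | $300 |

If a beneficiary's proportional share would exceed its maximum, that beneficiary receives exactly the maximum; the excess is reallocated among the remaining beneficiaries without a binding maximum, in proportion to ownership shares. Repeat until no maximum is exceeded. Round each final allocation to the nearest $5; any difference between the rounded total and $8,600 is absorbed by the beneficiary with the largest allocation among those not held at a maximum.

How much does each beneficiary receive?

Total ownership shares = 15,821.
Pro-rata shares before constraints: Ibarra 291.90; Kowalski 2,005.82; Okafor 1,860.68; Sato 2,623.87; Haddad 1,210.01; Bergstrom 607.72.
Held at cap: Sato ($1,550), Bergstrom ($300); residual $6,750 reallocated over remaining ownership shares 9,876.
Redistributed shares: Ibarra 367.03 → $365; Kowalski 2,522.02 → $2,520; Okafor 2,339.54 → $2,340; Haddad 1,521.42 → $1,520.
Rounding difference +$5 applied to Kowalski → $2,525.

Ibarra: $365; Kowalski: $2,525; Okafor: $2,340; Sato: $1,550; Haddad: $1,520; Bergstrom: $300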